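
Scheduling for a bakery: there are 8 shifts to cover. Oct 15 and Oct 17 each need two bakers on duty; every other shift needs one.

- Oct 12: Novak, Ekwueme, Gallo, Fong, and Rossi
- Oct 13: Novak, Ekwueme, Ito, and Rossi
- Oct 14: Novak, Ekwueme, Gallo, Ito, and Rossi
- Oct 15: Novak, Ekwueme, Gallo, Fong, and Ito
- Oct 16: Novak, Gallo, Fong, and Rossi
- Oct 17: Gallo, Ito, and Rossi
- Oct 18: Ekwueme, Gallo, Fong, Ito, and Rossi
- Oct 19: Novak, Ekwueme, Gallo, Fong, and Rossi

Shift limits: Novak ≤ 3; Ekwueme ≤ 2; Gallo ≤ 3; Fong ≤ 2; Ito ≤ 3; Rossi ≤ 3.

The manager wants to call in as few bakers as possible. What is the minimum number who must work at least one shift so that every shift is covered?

10 slots to fill and no one can take more than 3, so at least ⌈10/3⌉ = 4 bakers are needed.
Novak, Ekwueme, Gallo, and Ito alone can cover everything: Oct 12→Novak, Oct 13→Novak, Oct 14→Gallo, Oct 15→Gallo+Ito, Oct 16→Novak, Oct 17→Gallo+Ito, Oct 18→Ekwueme, Oct 19→Ekwueme.

4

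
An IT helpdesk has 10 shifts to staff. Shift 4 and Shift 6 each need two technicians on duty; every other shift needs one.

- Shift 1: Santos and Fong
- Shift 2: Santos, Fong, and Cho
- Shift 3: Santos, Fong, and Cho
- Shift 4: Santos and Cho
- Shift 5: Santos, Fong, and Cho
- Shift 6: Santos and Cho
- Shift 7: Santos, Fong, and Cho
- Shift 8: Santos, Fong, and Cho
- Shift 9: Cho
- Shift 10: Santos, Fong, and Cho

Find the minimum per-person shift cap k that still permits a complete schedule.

4

With 3 technicians and 12 worker-slots to fill, someone must work at least ⌈12/3⌉ = 4 shifts, so k ≥ 4.
k = 4 works: Shift 1→Santos, Shift 2→Santos, Shift 3→Fong, Shift 4→Santos+Cho, Shift 5→Fong, Shift 6→Santos+Cho, Shift 7→Fong, Shift 8→Fong, Shift 9→Cho, Shift 10→Cho.
Loads: Santos 4, Fong 4, Cho 4 — all ≤ 4.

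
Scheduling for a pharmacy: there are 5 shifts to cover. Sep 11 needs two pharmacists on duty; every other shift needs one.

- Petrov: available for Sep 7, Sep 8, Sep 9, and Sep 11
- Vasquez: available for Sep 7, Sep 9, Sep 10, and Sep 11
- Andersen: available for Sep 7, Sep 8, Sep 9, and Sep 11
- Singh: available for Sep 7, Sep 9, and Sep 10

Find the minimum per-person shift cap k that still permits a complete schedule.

With 4 pharmacists and 6 worker-slots to fill, someone must work at least ⌈6/4⌉ = 2 shifts, so k ≥ 2.
k = 2 works: Sep 7→Andersen, Sep 8→Petrov, Sep 9→Andersen, Sep 10→Vasquez, Sep 11→Petrov+Vasquez.
Loads: Petrov 2, Vasquez 2, Andersen 2, Singh 0 — all ≤ 2.

2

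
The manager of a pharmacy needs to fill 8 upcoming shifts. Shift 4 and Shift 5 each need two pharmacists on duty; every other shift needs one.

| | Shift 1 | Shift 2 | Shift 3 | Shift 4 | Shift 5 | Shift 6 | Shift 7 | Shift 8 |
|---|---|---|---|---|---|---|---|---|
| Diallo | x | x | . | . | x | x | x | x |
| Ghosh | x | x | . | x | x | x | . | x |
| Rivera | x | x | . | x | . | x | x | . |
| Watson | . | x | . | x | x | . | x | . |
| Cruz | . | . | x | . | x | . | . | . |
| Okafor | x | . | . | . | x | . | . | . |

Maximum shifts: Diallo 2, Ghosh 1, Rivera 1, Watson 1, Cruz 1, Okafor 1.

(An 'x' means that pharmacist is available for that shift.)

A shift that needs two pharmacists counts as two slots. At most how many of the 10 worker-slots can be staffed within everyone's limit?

7

Total capacity across all pharmacists is 2+1+1+1+1+1 = 7, and 10 slots are needed, so at most 7 can be filled.
An assignment achieving 7: Shift 1→Okafor, Shift 3→Cruz, Shift 4→Ghosh+Rivera, Shift 6→Diallo, Shift 7→Watson, Shift 8→Diallo.
Loads: Diallo 2/2, Ghosh 1/1, Rivera 1/1, Watson 1/1, Cruz 1/1, Okafor 1/1.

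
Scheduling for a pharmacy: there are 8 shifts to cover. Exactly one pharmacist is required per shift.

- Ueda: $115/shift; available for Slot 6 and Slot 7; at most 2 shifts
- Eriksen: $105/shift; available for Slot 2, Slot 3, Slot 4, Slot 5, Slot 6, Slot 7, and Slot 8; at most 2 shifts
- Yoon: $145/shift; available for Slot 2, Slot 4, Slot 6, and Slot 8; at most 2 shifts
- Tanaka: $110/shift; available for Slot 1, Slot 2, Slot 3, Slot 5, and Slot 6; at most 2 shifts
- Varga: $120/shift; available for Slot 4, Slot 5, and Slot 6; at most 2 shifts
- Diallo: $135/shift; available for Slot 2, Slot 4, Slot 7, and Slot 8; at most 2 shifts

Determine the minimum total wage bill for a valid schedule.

Slot 1 can only be covered by Tanaka, so that assignment is forced.
Picking the cheapest available pharmacist for each shift independently would cost $845, but that ignores the shift limits.
An optimal schedule: Slot 1→Tanaka, Slot 2→Tanaka, Slot 3→Eriksen, Slot 4→Varga, Slot 5→Varga, Slot 6→Ueda, Slot 7→Ueda, Slot 8→Eriksen.
Total: 110 + 110 + 105 + 120 + 120 + 115 + 115 + 105 = $900.

$900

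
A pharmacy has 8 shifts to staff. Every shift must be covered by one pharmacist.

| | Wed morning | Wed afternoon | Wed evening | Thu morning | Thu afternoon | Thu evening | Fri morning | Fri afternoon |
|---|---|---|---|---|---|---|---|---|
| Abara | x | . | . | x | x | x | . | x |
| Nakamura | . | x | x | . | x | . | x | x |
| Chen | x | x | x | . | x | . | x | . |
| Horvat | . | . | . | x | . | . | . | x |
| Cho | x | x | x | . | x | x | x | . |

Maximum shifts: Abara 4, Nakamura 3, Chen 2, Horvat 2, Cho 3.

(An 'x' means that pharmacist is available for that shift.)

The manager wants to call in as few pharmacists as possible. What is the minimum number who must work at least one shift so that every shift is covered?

8 slots to fill and no one can take more than 4, so at least ⌈8/4⌉ = 2 pharmacists are needed.
Any 2 pharmacists together have capacity at most 4+3 = 7 < 8 slots, so 2 can never suffice.
Abara, Nakamura, and Chen alone can cover everything: Wed morning→Abara, Wed afternoon→Nakamura, Wed evening→Nakamura, Thu morning→Abara, Thu afternoon→Chen, Thu evening→Abara, Fri morning→Nakamura, Fri afternoon→Abara.

3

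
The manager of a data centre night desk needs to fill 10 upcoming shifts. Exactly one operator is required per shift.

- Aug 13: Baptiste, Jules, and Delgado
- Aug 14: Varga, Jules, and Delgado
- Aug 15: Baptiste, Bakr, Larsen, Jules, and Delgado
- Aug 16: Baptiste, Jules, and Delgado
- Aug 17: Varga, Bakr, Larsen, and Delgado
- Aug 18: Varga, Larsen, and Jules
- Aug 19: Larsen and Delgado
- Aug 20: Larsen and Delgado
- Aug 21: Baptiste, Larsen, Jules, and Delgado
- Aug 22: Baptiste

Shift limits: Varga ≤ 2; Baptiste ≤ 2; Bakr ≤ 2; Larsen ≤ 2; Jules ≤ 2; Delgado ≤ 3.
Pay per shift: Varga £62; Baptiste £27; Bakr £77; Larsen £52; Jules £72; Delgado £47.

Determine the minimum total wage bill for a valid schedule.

£495

Aug 22 can only be covered by Baptiste, so that assignment is forced.
Picking the cheapest available operator for each shift independently would cost £375, but that ignores the shift limits.
An optimal schedule: Aug 13→Baptiste, Aug 14→Delgado, Aug 15→Larsen, Aug 16→Jules, Aug 17→Varga, Aug 18→Varga, Aug 19→Delgado, Aug 20→Delgado, Aug 21→Larsen, Aug 22→Baptiste.
Total: 27 + 47 + 52 + 72 + 62 + 62 + 47 + 47 + 52 + 27 = £495.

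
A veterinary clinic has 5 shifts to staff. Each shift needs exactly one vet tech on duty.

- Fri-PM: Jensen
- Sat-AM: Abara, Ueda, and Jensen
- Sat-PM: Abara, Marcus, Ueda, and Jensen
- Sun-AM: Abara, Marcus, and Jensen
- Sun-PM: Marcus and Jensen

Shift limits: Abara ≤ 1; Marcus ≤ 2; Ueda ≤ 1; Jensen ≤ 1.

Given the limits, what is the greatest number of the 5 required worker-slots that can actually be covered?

Total capacity across all vet techs is 1+2+1+1 = 5, and 5 slots are needed, so at most 5 can be filled.
An assignment achieving 5: Fri-PM→Jensen, Sat-AM→Abara, Sat-PM→Ueda, Sun-AM→Marcus, Sun-PM→Marcus.
Loads: Abara 1/1, Marcus 2/2, Ueda 1/1, Jensen 1/1.

5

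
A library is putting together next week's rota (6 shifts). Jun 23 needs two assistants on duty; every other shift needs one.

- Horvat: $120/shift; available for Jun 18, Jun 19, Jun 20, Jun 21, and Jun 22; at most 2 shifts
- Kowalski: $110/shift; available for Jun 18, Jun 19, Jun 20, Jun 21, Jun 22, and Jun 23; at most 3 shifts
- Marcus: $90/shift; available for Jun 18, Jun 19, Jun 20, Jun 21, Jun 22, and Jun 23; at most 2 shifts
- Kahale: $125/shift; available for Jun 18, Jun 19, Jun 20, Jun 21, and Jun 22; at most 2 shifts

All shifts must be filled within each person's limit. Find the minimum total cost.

Jun 23 can only be covered by Kowalski and Marcus, so that assignment is forced.
Picking the cheapest available assistant for each shift independently would cost $650, but that ignores the shift limits.
An optimal schedule: Jun 18→Horvat, Jun 19→Horvat, Jun 20→Kowalski, Jun 21→Kowalski, Jun 22→Marcus, Jun 23→Kowalski+Marcus.
Total: 120 + 120 + 110 + 110 + 90 + 110 + 90 = $750.

$750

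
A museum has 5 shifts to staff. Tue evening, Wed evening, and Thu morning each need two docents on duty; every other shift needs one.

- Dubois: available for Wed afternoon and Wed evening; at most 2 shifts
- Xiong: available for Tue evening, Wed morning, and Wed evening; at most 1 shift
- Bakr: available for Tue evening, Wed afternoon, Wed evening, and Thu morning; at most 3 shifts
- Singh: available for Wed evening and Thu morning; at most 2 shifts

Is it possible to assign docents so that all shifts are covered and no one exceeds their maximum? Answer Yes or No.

Total capacity is 8 and 8 slots are needed, so capacity alone doesn't rule it out.
Shifts {Tue evening, Wed morning} need 3 worker-slots in total, but the docents available for any of those shifts (Xiong and Bakr) can supply at most 2 among them. So no valid schedule exists.

No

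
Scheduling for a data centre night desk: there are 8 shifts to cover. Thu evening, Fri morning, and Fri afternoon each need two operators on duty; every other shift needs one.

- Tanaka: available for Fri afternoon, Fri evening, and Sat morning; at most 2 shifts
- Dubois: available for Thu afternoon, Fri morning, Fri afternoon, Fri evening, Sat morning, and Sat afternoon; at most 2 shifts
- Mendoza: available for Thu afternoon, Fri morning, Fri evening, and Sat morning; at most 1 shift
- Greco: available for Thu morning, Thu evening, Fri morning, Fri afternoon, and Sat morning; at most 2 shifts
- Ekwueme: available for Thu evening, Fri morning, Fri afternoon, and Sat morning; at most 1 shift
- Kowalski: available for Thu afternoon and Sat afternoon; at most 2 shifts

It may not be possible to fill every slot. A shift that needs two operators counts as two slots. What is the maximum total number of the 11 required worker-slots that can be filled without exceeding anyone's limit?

Total capacity across all operators is 2+2+1+2+1+2 = 10, and 11 slots are needed, so at most 10 can be filled.
An assignment achieving 10: Thu morning→Greco, Thu afternoon→Kowalski, Thu evening→Greco+Ekwueme, Fri morning→Dubois+Mendoza, Fri afternoon→Tanaka+Dubois, Fri evening→Tanaka, Sat afternoon→Kowalski.
Loads: Tanaka 2/2, Dubois 2/2, Mendoza 1/1, Greco 2/2, Ekwueme 1/1, Kowalski 2/2.

10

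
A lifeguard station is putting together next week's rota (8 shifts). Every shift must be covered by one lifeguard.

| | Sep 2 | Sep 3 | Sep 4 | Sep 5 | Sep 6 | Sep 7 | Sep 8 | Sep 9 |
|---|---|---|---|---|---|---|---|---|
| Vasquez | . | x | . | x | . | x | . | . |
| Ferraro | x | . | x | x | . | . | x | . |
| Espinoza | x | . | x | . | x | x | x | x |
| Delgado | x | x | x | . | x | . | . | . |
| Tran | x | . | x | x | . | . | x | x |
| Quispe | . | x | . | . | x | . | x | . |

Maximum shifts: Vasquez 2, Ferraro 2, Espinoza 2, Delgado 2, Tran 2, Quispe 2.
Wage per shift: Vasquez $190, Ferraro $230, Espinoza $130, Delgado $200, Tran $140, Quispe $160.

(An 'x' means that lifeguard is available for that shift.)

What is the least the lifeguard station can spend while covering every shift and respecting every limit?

$1240

Picking the cheapest available lifeguard for each shift independently would cost $1080, but that ignores the shift limits.
An optimal schedule: Sep 2→Tran, Sep 3→Vasquez, Sep 4→Tran, Sep 5→Vasquez, Sep 6→Quispe, Sep 7→Espinoza, Sep 8→Quispe, Sep 9→Espinoza.
Total: 140 + 190 + 140 + 190 + 160 + 130 + 160 + 130 = $1240.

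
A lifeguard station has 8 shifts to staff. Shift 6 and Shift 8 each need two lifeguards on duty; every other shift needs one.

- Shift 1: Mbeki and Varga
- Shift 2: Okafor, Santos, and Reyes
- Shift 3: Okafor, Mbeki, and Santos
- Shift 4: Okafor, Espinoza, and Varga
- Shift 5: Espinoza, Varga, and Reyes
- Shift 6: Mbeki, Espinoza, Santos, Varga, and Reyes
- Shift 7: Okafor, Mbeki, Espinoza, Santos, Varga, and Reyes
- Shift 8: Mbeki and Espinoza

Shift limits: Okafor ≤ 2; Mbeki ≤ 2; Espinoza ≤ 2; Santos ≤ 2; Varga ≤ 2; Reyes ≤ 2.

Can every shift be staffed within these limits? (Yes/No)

Shift 8 can only be covered by Mbeki and Espinoza, so that assignment is forced.
One valid schedule: Shift 1→Mbeki, Shift 2→Okafor, Shift 3→Okafor, Shift 4→Espinoza, Shift 5→Varga, Shift 6→Santos+Varga, Shift 7→Santos, Shift 8→Mbeki+Espinoza.
Loads: Okafor 2/2, Mbeki 2/2, Espinoza 2/2, Santos 2/2, Varga 2/2, Reyes 0/2 — all within limits.

Yes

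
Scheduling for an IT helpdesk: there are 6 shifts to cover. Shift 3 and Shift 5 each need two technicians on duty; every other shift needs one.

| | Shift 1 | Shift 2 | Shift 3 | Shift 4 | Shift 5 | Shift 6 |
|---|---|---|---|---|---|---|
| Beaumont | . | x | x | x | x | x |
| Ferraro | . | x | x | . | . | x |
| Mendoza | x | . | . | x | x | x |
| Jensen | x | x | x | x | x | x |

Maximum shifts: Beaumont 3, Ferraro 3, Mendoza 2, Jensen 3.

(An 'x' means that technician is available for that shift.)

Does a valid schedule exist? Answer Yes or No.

One valid schedule: Shift 1→Mendoza, Shift 2→Beaumont, Shift 3→Beaumont+Ferraro, Shift 4→Beaumont, Shift 5→Mendoza+Jensen, Shift 6→Ferraro.
Loads: Beaumont 3/3, Ferraro 2/3, Mendoza 2/2, Jensen 1/3 — all within limits.

Yes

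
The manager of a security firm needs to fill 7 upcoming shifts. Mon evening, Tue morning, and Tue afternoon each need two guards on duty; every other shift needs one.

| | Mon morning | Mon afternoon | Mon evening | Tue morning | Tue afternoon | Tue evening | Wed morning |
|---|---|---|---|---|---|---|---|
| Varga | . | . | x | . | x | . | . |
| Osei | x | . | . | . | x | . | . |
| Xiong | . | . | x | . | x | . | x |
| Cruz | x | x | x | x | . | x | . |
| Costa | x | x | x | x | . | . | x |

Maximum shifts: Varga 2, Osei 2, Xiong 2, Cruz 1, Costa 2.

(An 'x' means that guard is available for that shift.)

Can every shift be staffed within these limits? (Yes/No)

No

Shifts {Tue morning, Tue evening} need 3 worker-slots in total, but the guards available for any of those shifts (Cruz and Costa) can supply at most 2 among them. So no valid schedule exists.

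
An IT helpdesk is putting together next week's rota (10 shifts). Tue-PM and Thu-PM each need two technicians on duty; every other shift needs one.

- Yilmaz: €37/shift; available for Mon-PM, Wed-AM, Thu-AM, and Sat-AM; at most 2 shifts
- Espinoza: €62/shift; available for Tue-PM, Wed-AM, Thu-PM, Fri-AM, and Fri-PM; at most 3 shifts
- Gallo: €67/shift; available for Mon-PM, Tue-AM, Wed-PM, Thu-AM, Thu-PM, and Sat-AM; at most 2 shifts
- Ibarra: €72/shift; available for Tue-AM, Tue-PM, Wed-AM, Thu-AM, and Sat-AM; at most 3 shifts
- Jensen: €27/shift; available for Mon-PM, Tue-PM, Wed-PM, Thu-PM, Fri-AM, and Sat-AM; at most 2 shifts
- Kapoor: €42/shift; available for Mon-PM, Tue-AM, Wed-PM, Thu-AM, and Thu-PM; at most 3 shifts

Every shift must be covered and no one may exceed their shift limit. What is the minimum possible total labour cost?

€574

Fri-PM can only be covered by Espinoza, so that assignment is forced.
Picking the cheapest available technician for each shift independently would cost €444, but that ignores the shift limits.
An optimal schedule: Mon-PM→Yilmaz, Tue-AM→Kapoor, Tue-PM→Jensen+Espinoza, Wed-AM→Yilmaz, Wed-PM→Kapoor, Thu-AM→Kapoor, Thu-PM→Espinoza+Gallo, Fri-AM→Jensen, Fri-PM→Espinoza, Sat-AM→Gallo.
Total: 37 + 42 + 27 + 62 + 37 + 42 + 42 + 62 + 67 + 27 + 62 + 67 = €574.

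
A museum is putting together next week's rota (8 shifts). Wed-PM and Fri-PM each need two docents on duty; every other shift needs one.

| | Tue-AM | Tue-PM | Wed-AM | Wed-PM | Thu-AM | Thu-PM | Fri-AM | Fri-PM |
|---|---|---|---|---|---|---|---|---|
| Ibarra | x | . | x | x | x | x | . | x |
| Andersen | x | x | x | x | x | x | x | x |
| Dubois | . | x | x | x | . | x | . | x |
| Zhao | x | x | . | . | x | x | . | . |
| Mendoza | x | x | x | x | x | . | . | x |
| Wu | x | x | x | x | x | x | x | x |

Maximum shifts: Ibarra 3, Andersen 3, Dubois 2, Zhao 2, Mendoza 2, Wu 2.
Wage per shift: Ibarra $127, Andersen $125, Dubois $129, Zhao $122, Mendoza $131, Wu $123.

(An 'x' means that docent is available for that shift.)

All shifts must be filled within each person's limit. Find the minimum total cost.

$1246

Picking the cheapest available docent for each shift independently would cost $1230, but that ignores the shift limits.
An optimal schedule: Tue-AM→Zhao, Tue-PM→Zhao, Wed-AM→Wu, Wed-PM→Andersen+Ibarra, Thu-AM→Andersen, Thu-PM→Ibarra, Fri-AM→Wu, Fri-PM→Andersen+Ibarra.
Total: 122 + 122 + 123 + 125 + 127 + 125 + 127 + 123 + 125 + 127 = $1246.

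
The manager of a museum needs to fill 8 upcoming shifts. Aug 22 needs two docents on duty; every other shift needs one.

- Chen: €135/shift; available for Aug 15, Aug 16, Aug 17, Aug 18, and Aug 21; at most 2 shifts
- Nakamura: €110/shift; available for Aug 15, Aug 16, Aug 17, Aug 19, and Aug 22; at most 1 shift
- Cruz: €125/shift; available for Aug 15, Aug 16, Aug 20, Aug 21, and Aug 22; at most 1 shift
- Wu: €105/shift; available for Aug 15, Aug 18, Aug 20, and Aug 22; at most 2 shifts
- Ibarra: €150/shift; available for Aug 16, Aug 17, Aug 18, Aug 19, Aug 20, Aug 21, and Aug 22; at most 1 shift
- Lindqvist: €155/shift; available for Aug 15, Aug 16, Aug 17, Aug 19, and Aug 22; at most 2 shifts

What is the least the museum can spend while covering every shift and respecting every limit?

€1175

Picking the cheapest available docent for each shift independently would cost €985, but that ignores the shift limits.
An optimal schedule: Aug 15→Wu, Aug 16→Lindqvist, Aug 17→Ibarra, Aug 18→Chen, Aug 19→Nakamura, Aug 20→Cruz, Aug 21→Chen, Aug 22→Wu+Lindqvist.
Total: 105 + 155 + 150 + 135 + 110 + 125 + 135 + 105 + 155 = €1175.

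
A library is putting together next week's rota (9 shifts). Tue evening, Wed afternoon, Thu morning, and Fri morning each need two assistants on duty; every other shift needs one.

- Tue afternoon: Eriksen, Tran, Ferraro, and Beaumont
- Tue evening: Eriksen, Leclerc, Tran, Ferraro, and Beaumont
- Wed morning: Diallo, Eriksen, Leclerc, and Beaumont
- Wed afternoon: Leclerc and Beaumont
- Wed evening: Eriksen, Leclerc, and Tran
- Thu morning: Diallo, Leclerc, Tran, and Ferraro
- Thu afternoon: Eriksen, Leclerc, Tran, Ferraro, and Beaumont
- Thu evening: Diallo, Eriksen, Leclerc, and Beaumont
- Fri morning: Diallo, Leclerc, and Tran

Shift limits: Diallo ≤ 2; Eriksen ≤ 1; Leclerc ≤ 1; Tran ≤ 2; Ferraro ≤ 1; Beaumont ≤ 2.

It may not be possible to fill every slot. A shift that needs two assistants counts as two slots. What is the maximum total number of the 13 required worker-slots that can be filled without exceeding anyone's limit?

9

Total capacity across all assistants is 2+1+1+2+1+2 = 9, and 13 slots are needed, so at most 9 can be filled.
An assignment achieving 9: Tue afternoon→Tran, Wed morning→Diallo, Wed afternoon→Leclerc+Beaumont, Wed evening→Eriksen, Thu morning→Ferraro, Thu evening→Beaumont, Fri morning→Diallo+Tran.
Loads: Diallo 2/2, Eriksen 1/1, Leclerc 1/1, Tran 2/2, Ferraro 1/1, Beaumont 2/2.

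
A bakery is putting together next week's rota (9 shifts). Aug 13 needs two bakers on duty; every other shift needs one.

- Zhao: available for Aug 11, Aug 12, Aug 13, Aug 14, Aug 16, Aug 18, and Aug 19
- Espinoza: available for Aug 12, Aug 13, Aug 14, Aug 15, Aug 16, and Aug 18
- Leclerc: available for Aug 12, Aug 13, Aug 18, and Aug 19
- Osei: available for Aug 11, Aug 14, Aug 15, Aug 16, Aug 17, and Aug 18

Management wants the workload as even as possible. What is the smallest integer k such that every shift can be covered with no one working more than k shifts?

3

With 4 bakers and 10 worker-slots to fill, someone must work at least ⌈10/4⌉ = 3 shifts, so k ≥ 3.
k = 3 works: Aug 11→Zhao, Aug 12→Zhao, Aug 13→Espinoza+Leclerc, Aug 14→Espinoza, Aug 15→Espinoza, Aug 16→Osei, Aug 17→Osei, Aug 18→Leclerc, Aug 19→Zhao.
Loads: Zhao 3, Espinoza 3, Leclerc 2, Osei 2 — all ≤ 3.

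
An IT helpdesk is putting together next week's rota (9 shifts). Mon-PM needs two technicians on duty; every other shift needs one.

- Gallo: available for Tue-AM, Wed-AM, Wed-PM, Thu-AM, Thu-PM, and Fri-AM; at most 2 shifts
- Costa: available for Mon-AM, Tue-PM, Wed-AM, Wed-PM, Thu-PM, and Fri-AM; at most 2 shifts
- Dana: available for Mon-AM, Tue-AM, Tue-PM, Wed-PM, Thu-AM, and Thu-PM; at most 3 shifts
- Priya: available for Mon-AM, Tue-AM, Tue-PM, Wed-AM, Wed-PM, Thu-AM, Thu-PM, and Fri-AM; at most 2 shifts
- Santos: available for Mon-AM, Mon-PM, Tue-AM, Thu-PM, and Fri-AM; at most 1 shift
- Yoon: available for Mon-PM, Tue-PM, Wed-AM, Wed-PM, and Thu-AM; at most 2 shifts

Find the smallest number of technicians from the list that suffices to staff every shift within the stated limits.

10 slots to fill and no one can take more than 3, so at least ⌈10/3⌉ = 4 technicians are needed.
Any 4 technicians together have capacity at most 3+2+2+2 = 9 < 10 slots, so 4 can never suffice.
Gallo, Costa, Dana, Santos, and Yoon alone can cover everything: Mon-AM→Costa, Mon-PM→Santos+Yoon, Tue-AM→Gallo, Tue-PM→Costa, Wed-AM→Yoon, Wed-PM→Dana, Thu-AM→Dana, Thu-PM→Dana, Fri-AM→Gallo.

5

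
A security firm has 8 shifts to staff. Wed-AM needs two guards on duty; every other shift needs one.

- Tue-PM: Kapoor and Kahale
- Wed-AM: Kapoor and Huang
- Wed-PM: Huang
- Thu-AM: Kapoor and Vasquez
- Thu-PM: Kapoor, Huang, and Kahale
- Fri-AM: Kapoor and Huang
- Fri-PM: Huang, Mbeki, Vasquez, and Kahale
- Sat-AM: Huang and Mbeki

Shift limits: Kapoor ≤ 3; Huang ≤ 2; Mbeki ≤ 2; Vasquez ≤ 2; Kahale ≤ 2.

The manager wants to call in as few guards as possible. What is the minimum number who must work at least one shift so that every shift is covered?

4

9 slots to fill and no one can take more than 3, so at least ⌈9/3⌉ = 3 guards are needed.
Any 3 guards together have capacity at most 3+2+2 = 7 < 9 slots, so 3 can never suffice.
Kapoor, Huang, Mbeki, and Kahale alone can cover everything: Tue-PM→Kahale, Wed-AM→Kapoor+Huang, Wed-PM→Huang, Thu-AM→Kapoor, Thu-PM→Kahale, Fri-AM→Kapoor, Fri-PM→Mbeki, Sat-AM→Mbeki.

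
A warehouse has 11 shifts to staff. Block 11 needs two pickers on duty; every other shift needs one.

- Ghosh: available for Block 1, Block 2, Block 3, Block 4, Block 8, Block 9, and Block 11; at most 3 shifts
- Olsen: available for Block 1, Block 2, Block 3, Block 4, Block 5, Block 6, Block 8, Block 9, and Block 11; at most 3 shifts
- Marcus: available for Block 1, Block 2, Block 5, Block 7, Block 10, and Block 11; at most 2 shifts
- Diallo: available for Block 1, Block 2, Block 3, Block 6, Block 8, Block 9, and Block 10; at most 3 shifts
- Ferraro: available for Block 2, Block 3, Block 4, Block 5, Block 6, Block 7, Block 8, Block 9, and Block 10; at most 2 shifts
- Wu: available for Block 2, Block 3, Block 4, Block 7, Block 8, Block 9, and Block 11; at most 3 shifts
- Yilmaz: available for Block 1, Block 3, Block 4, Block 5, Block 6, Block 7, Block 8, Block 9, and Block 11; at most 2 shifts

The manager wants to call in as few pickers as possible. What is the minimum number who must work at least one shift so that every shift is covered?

12 slots to fill and no one can take more than 3, so at least ⌈12/3⌉ = 4 pickers are needed.
Ghosh, Olsen, Diallo, and Wu alone can cover everything: Block 1→Ghosh, Block 2→Diallo, Block 3→Diallo, Block 4→Ghosh, Block 5→Olsen, Block 6→Olsen, Block 7→Wu, Block 8→Wu, Block 9→Wu, Block 10→Diallo, Block 11→Ghosh+Olsen.

4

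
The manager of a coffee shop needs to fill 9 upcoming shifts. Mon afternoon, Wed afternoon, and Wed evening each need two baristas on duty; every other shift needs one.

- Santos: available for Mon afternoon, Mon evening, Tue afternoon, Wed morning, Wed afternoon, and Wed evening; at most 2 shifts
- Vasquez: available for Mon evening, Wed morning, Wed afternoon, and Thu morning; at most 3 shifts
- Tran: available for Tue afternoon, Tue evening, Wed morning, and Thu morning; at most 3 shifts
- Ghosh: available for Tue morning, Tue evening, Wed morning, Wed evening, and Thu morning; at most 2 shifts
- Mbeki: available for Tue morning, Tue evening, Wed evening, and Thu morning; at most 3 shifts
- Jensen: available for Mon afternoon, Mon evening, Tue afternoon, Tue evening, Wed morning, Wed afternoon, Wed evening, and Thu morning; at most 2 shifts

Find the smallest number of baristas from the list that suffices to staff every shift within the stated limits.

5

12 slots to fill and no one can take more than 3, so at least ⌈12/3⌉ = 4 baristas are needed.
Any 4 baristas together have capacity at most 3+3+3+2 = 11 < 12 slots, so 4 can never suffice.
Santos, Vasquez, Tran, Ghosh, and Jensen alone can cover everything: Mon afternoon→Santos+Jensen, Mon evening→Vasquez, Tue morning→Ghosh, Tue afternoon→Tran, Tue evening→Tran, Wed morning→Tran, Wed afternoon→Santos+Vasquez, Wed evening→Ghosh+Jensen, Thu morning→Vasquez.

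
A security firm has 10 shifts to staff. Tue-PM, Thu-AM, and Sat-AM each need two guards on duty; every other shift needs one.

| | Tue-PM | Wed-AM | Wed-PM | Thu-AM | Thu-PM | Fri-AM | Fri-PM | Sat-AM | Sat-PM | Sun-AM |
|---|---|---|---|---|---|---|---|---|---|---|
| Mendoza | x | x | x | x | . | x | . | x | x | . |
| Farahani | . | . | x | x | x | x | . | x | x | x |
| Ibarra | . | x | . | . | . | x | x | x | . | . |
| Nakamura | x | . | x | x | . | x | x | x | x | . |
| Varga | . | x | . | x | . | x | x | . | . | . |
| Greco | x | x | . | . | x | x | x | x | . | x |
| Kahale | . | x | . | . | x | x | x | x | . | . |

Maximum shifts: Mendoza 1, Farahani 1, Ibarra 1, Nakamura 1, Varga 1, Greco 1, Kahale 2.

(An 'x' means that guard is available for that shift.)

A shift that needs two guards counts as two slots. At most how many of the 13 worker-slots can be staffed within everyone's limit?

8

Total capacity across all guards is 1+1+1+1+1+1+2 = 8, and 13 slots are needed, so at most 8 can be filled.
An assignment achieving 8: Tue-PM→Mendoza+Nakamura, Wed-AM→Ibarra, Thu-AM→Varga, Thu-PM→Greco, Fri-PM→Kahale, Sat-AM→Kahale, Sun-AM→Farahani.
Loads: Mendoza 1/1, Farahani 1/1, Ibarra 1/1, Nakamura 1/1, Varga 1/1, Greco 1/1, Kahale 2/2.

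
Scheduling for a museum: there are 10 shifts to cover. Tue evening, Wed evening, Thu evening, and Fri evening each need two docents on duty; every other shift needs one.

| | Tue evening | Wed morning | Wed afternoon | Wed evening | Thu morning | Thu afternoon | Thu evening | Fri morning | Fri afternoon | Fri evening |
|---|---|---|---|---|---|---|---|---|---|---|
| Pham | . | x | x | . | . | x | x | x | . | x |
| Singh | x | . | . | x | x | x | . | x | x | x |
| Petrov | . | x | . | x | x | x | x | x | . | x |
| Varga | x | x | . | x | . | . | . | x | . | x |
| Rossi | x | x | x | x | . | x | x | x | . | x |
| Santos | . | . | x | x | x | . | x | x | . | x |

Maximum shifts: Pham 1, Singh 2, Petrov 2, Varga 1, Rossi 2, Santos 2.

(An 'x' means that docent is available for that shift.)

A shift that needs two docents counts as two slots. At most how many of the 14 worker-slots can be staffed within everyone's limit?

Total capacity across all docents is 1+2+2+1+2+2 = 10, and 14 slots are needed, so at most 10 can be filled.
An assignment achieving 10: Tue evening→Singh+Varga, Wed morning→Petrov, Wed afternoon→Pham, Wed evening→Santos, Thu morning→Petrov, Thu afternoon→Rossi, Thu evening→Rossi+Santos, Fri afternoon→Singh.
Loads: Pham 1/1, Singh 2/2, Petrov 2/2, Varga 1/1, Rossi 2/2, Santos 2/2.

10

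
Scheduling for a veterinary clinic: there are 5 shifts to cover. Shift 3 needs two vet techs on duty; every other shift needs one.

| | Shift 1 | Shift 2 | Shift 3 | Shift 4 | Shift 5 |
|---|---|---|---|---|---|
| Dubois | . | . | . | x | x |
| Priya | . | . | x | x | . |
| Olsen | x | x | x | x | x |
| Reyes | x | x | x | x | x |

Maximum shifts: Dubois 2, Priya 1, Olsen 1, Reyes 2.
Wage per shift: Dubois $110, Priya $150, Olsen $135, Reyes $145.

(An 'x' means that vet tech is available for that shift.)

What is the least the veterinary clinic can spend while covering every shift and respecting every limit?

Picking the cheapest available vet tech for each shift independently would cost $770, but that ignores the shift limits.
An optimal schedule: Shift 1→Olsen, Shift 2→Reyes, Shift 3→Priya+Reyes, Shift 4→Dubois, Shift 5→Dubois.
Total: 135 + 145 + 150 + 145 + 110 + 110 = $795.

$795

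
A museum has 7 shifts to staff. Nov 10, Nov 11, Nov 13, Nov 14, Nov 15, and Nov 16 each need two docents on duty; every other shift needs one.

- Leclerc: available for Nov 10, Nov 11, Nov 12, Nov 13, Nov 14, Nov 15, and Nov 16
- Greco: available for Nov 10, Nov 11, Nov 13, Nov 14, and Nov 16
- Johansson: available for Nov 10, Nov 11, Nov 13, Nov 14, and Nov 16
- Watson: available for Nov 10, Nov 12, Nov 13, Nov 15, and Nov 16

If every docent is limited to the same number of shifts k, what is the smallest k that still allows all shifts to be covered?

4

With 4 docents and 13 worker-slots to fill, someone must work at least ⌈13/4⌉ = 4 shifts, so k ≥ 4.
k = 4 works: Nov 10→Greco+Johansson, Nov 11→Leclerc+Greco, Nov 12→Leclerc, Nov 13→Greco+Johansson, Nov 14→Leclerc+Greco, Nov 15→Leclerc+Watson, Nov 16→Johansson+Watson.
Loads: Leclerc 4, Greco 4, Johansson 3, Watson 2 — all ≤ 4.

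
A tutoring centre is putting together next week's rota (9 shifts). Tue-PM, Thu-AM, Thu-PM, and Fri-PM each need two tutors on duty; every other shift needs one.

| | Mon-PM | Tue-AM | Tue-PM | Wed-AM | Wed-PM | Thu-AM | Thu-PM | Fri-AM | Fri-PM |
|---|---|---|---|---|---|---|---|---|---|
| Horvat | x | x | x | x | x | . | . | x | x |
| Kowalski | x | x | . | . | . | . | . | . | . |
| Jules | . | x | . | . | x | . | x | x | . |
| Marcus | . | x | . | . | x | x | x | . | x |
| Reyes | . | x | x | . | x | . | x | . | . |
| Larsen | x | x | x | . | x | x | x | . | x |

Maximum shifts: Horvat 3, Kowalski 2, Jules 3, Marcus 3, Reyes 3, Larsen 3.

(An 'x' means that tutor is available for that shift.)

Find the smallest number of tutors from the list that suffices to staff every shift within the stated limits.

5

13 slots to fill and no one can take more than 3, so at least ⌈13/3⌉ = 5 tutors are needed.
Horvat, Kowalski, Jules, Marcus, and Larsen alone can cover everything: Mon-PM→Kowalski, Tue-AM→Kowalski, Tue-PM→Horvat+Larsen, Wed-AM→Horvat, Wed-PM→Jules, Thu-AM→Marcus+Larsen, Thu-PM→Jules+Marcus, Fri-AM→Horvat, Fri-PM→Marcus+Larsen.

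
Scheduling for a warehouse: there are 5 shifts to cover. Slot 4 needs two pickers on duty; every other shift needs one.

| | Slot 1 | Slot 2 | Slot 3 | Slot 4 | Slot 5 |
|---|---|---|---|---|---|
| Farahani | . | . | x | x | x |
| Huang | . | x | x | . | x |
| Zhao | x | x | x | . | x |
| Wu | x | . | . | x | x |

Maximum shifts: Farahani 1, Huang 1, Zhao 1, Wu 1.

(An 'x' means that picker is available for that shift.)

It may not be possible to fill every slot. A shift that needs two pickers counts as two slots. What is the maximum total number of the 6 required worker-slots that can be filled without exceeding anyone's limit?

Total capacity across all pickers is 1+1+1+1 = 4, and 6 slots are needed, so at most 4 can be filled.
An assignment achieving 4: Slot 1→Zhao, Slot 2→Huang, Slot 4→Farahani+Wu.
Loads: Farahani 1/1, Huang 1/1, Zhao 1/1, Wu 1/1.

4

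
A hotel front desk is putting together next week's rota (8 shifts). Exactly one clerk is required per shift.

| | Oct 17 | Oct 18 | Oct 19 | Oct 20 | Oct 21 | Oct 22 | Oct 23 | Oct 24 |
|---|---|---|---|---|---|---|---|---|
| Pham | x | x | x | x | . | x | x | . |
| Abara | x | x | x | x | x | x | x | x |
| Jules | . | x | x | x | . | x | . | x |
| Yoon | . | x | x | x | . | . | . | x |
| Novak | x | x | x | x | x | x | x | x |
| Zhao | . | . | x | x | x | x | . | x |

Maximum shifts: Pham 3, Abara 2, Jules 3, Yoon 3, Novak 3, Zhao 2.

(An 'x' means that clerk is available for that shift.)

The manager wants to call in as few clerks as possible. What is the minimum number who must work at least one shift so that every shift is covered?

8 slots to fill and no one can take more than 3, so at least ⌈8/3⌉ = 3 clerks are needed.
Pham, Abara, and Jules alone can cover everything: Oct 17→Pham, Oct 18→Pham, Oct 19→Jules, Oct 20→Jules, Oct 21→Abara, Oct 22→Jules, Oct 23→Pham, Oct 24→Abara.

3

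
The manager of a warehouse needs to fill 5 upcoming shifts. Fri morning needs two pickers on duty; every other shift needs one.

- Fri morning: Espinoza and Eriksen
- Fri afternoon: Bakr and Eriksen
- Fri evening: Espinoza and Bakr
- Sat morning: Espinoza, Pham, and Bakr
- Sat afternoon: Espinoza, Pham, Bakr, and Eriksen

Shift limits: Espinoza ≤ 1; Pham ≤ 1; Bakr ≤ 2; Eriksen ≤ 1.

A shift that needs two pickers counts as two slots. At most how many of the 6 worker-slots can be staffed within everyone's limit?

5

Total capacity across all pickers is 1+1+2+1 = 5, and 6 slots are needed, so at most 5 can be filled.
An assignment achieving 5: Fri morning→Espinoza+Eriksen, Fri afternoon→Bakr, Fri evening→Bakr, Sat morning→Pham.
Loads: Espinoza 1/1, Pham 1/1, Bakr 2/2, Eriksen 1/1.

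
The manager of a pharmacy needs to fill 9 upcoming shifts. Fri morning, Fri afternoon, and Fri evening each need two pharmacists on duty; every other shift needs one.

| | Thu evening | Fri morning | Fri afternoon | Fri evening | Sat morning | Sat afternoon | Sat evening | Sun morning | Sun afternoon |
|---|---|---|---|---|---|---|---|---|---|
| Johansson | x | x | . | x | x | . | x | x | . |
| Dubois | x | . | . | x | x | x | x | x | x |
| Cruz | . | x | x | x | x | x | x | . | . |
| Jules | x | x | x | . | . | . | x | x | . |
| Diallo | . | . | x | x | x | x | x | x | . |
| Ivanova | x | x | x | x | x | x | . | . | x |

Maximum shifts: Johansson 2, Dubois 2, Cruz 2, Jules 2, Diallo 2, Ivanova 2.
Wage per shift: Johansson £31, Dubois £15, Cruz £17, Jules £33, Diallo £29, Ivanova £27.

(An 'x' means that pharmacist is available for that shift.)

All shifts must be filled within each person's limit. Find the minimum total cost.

£304

Picking the cheapest available pharmacist for each shift independently would cost £210, but that ignores the shift limits.
An optimal schedule: Thu evening→Johansson, Fri morning→Jules+Ivanova, Fri afternoon→Jules+Diallo, Fri evening→Diallo+Ivanova, Sat morning→Cruz, Sat afternoon→Dubois, Sat evening→Cruz, Sun morning→Johansson, Sun afternoon→Dubois.
Total: 31 + 33 + 27 + 33 + 29 + 29 + 27 + 17 + 15 + 17 + 31 + 15 = £304.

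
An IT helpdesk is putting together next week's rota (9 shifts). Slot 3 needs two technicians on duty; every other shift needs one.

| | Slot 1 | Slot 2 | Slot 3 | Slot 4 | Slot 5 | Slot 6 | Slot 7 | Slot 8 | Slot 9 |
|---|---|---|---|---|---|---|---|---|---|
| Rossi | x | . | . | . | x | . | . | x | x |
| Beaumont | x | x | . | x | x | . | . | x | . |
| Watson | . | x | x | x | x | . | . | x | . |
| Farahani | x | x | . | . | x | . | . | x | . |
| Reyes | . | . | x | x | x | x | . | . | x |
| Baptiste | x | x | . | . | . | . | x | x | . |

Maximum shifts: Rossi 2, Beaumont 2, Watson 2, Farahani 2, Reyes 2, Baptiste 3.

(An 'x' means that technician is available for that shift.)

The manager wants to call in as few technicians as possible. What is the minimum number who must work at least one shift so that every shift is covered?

10 slots to fill and no one can take more than 3, so at least ⌈10/3⌉ = 4 technicians are needed.
Any 4 technicians together have capacity at most 3+2+2+2 = 9 < 10 slots, so 4 can never suffice.
Rossi, Beaumont, Watson, Reyes, and Baptiste alone can cover everything: Slot 1→Rossi, Slot 2→Beaumont, Slot 3→Watson+Reyes, Slot 4→Beaumont, Slot 5→Watson, Slot 6→Reyes, Slot 7→Baptiste, Slot 8→Baptiste, Slot 9→Rossi.

5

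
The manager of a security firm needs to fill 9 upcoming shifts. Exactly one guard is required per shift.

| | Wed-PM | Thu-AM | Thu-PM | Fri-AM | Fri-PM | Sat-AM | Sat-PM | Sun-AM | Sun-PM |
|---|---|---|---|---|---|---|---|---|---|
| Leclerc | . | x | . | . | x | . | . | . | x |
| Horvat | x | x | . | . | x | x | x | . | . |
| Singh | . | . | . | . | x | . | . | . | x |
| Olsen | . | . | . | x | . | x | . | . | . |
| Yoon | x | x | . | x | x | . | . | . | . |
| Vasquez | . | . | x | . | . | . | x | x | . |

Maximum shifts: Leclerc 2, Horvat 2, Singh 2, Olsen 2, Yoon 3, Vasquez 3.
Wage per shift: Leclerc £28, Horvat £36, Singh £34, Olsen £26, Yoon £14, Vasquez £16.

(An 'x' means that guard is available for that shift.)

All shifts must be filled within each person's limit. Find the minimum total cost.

Thu-PM can only be covered by Vasquez, so that assignment is forced.
Sun-AM can only be covered by Vasquez, so that assignment is forced.
Picking the cheapest available guard for each shift independently would cost £158, but that ignores the shift limits.
An optimal schedule: Wed-PM→Yoon, Thu-AM→Yoon, Thu-PM→Vasquez, Fri-AM→Olsen, Fri-PM→Yoon, Sat-AM→Olsen, Sat-PM→Vasquez, Sun-AM→Vasquez, Sun-PM→Leclerc.
Total: 14 + 14 + 16 + 26 + 14 + 26 + 16 + 16 + 28 = £170.

£170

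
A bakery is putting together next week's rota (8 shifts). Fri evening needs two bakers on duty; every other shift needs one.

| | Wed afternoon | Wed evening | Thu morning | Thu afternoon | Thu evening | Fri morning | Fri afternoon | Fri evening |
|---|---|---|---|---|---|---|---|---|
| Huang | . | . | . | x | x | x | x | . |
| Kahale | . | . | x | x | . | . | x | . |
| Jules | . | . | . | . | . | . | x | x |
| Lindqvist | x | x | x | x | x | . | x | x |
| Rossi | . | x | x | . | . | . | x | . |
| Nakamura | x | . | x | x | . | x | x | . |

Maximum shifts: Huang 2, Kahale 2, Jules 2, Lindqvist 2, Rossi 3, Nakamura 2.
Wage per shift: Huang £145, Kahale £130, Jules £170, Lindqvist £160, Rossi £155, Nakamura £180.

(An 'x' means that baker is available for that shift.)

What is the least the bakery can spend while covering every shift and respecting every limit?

£1350

Fri evening can only be covered by Jules and Lindqvist, so that assignment is forced.
Picking the cheapest available baker for each shift independently would cost £1325, but that ignores the shift limits.
An optimal schedule: Wed afternoon→Lindqvist, Wed evening→Rossi, Thu morning→Kahale, Thu afternoon→Kahale, Thu evening→Huang, Fri morning→Huang, Fri afternoon→Rossi, Fri evening→Lindqvist+Jules.
Total: 160 + 155 + 130 + 130 + 145 + 145 + 155 + 160 + 170 = £1350.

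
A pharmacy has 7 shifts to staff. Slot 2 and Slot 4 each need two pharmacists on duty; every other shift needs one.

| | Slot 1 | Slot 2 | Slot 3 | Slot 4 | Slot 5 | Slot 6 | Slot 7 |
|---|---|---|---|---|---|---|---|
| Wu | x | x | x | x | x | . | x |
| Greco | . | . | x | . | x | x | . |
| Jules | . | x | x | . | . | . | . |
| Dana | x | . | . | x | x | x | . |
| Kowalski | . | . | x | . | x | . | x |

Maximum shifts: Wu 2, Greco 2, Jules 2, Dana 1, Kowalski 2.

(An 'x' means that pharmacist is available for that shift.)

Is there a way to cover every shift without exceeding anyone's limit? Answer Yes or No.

No

Total capacity is 9 and 9 slots are needed, so capacity alone doesn't rule it out.
Shifts {Slot 1, Slot 2, Slot 4} need 5 worker-slots in total, but the pharmacists available for any of those shifts (Wu, Jules, and Dana) can supply at most 4 among them. So no valid schedule exists.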